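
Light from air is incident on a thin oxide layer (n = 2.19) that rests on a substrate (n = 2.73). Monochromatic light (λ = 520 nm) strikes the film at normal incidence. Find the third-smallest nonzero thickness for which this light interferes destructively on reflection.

Top surface (1.0 → 2.19): reflection off a higher-index medium gives a half-wave phase shift.
At the lower boundary (n = 2.19 to n = 2.73) the reflected ray undergoes a half-wave phase shift.
Zero or two π shifts → no net half-wave offset.
For minimum reflection here: 2 n t = (m + ½) λ.
The third-smallest nonzero thickness corresponds to m = 2: t = (m + ½) λ / (2 n) = 2.50 × 520 / (2 × 2.19) = 297 nm.

297 nm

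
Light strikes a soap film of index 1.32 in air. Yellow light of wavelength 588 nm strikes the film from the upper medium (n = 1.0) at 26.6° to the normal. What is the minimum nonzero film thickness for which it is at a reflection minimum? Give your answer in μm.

Ray reflecting at the top interface goes from n = 1.0 toward n = 1.32: a half-wave phase shift.
Bottom surface (1.32 → 1.0): reflection off a lower-index medium gives no phase shift.
Net: one phase inversion between the two reflected rays.
For minimum reflection here: 2 n t cos θ_r = m λ.
Snell's law: 1.0 sin 26.6° = 1.32 sin θ_r → sin θ_r = 0.339, cos θ_r = 0.941.
Minimum nonzero at m = 1: t = λ / (2 n cos θ_r) = 588 / (2 × 1.32 × 0.941) = 237 nm.

0.237 μm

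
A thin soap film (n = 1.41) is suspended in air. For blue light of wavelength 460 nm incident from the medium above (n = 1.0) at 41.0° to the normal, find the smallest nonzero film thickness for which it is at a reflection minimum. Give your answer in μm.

0.184 μm

Ray reflecting at the top interface goes from n = 1.0 toward n = 1.41: a half-wave phase shift.
Ray reflecting at the bottom interface goes from n = 1.41 toward n = 1.0: no phase shift.
Exactly one π shift → a net half-wave offset.
For dark reflection here: 2 n t cos θ_r = m λ.
Snell's law: 1.0 sin 41.0° = 1.41 sin θ_r → sin θ_r = 0.465, cos θ_r = 0.885.
Minimum nonzero at m = 1: t = λ / (2 n cos θ_r) = 460 / (2 × 1.41 × 0.885) = 184 nm.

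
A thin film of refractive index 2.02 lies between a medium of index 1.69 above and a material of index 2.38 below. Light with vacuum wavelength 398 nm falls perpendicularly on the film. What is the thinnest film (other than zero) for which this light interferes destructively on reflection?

Top surface (1.69 → 2.02): reflection off a higher-index medium gives a half-wave phase shift.
Ray reflecting at the bottom interface goes from n = 2.02 toward n = 2.38: a half-wave phase shift.
Zero or two π shifts → no net half-wave offset.
So the condition for destructive reflection is 2 n t = (m + ½) λ.
Minimum at m = 0: t = λ / (4 n) = 398 / (4 × 2.02) = 49.3 nm.

49.3 nm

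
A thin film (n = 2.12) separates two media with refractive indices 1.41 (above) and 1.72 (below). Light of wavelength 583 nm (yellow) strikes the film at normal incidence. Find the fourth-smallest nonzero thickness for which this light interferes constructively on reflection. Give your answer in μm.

Ray reflecting at the top interface goes from n = 1.41 toward n = 2.12: a half-wave phase shift.
Bottom surface (2.12 → 1.72): reflection off a lower-index medium gives no phase shift.
Exactly one π shift → a net half-wave offset.
With one net inversion, constructive interference in reflection requires 2 n t = (m + ½) λ.
The fourth-smallest nonzero thickness corresponds to m = 3: t = (m + ½) λ / (2 n) = 3.50 × 583 / (2 × 2.12) = 481 nm.

0.481 μm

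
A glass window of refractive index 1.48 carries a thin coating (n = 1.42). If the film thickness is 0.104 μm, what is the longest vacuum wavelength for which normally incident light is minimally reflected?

591 nm

Ray reflecting at the top interface goes from n = 1.0 toward n = 1.42: a half-wave phase shift.
Ray reflecting at the bottom interface goes from n = 1.42 toward n = 1.48: a half-wave phase shift.
Net: no relative phase inversion (both shifts match).
So the condition for destructive reflection is 2 n t = (m + ½) λ.
λ = 2 n t / (m + ½). The longest wavelength is m = 0: λ = 2 × 1.42 × 104 / 0.500 = 591 nm.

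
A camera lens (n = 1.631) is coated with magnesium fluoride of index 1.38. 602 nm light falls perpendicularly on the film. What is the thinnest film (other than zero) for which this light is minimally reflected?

Ray reflecting at the top interface goes from n = 1.0 toward n = 1.38: a half-wave phase shift.
Bottom surface (1.38 → 1.631): reflection off a higher-index medium gives a half-wave phase shift.
Zero or two π shifts → no net half-wave offset.
With no net inversion, destructive interference in reflection requires 2 n t = (m + ½) λ.
Minimum at m = 0: t = λ / (4 n) = 602 / (4 × 1.38) = 109 nm.

109 nm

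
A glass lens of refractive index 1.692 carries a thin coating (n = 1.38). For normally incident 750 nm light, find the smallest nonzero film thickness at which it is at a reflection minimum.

Ray reflecting at the top interface goes from n = 1.0 toward n = 1.38: a half-wave phase shift.
Ray reflecting at the bottom interface goes from n = 1.38 toward n = 1.692: a half-wave phase shift.
Net: no relative phase inversion (both shifts match).
With no net inversion, destructive interference in reflection requires 2 n t = (m + ½) λ.
Minimum at m = 0: t = λ / (4 n) = 750 / (4 × 1.38) = 136 nm.

136 nm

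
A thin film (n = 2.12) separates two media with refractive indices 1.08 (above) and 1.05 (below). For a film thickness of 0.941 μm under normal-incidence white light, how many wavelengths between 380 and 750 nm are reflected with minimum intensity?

At the upper boundary (n = 1.08 to n = 2.12) the reflected ray undergoes a half-wave phase shift.
At the lower boundary (n = 2.12 to n = 1.05) the reflected ray undergoes no phase shift.
Net: one phase inversion between the two reflected rays.
For dark reflection here: 2 n t = m λ.
λ = 2 n t / m = 3990 / m nm.
m=5: 798 nm (IR); m=6: 665 nm (visible); m=7: 570 nm (visible); m=8: 499 nm (visible); m=9: 443 nm (visible); m=10: 399 nm (visible); m=11: 363 nm (UV).

5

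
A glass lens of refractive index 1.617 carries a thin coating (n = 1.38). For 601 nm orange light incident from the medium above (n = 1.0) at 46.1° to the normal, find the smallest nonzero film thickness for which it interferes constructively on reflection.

255 nm

At the upper boundary (n = 1.0 to n = 1.38) the reflected ray undergoes a half-wave phase shift.
At the lower boundary (n = 1.38 to n = 1.617) the reflected ray undergoes a half-wave phase shift.
Net: no relative phase inversion (both shifts match).
For strong reflection here: 2 n t cos θ_r = m λ.
Snell's law: 1.0 sin 46.1° = 1.38 sin θ_r → sin θ_r = 0.522, cos θ_r = 0.853.
Minimum nonzero at m = 1: t = λ / (2 n cos θ_r) = 601 / (2 × 1.38 × 0.853) = 255 nm.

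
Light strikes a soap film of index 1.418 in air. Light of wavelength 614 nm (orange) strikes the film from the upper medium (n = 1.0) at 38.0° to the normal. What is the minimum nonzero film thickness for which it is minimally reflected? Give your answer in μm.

0.240 μm

At the upper boundary (n = 1.0 to n = 1.418) the reflected ray undergoes a half-wave phase shift.
Ray reflecting at the bottom interface goes from n = 1.418 toward n = 1.0: no phase shift.
Net: one phase inversion between the two reflected rays.
For minimum reflection here: 2 n t cos θ_r = m λ.
Snell's law: 1.0 sin 38.0° = 1.418 sin θ_r → sin θ_r = 0.434, cos θ_r = 0.901.
Minimum nonzero at m = 1: t = λ / (2 n cos θ_r) = 614 / (2 × 1.418 × 0.901) = 240 nm.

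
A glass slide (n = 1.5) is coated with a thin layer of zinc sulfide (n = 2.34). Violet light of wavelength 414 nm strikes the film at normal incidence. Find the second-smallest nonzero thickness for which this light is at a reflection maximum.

At the upper boundary (n = 1.0 to n = 2.34) the reflected ray undergoes a half-wave phase shift.
At the lower boundary (n = 2.34 to n = 1.5) the reflected ray undergoes no phase shift.
Net: one phase inversion between the two reflected rays.
For strong reflection here: 2 n t = (m + ½) λ.
The second-smallest nonzero thickness corresponds to m = 1: t = (m + ½) λ / (2 n) = 1.50 × 414 / (2 × 2.34) = 133 nm.

133 nm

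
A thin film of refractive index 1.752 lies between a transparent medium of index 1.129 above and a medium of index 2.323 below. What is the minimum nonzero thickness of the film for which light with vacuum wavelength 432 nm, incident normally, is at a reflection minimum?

Ray reflecting at the top interface goes from n = 1.129 toward n = 1.752: a half-wave phase shift.
At the lower boundary (n = 1.752 to n = 2.323) the reflected ray undergoes a half-wave phase shift.
Zero or two π shifts → no net half-wave offset.
With no net inversion, destructive interference in reflection requires 2 n t = (m + ½) λ.
Minimum at m = 0: t = λ / (4 n) = 432 / (4 × 1.752) = 61.6 nm.

61.6 nm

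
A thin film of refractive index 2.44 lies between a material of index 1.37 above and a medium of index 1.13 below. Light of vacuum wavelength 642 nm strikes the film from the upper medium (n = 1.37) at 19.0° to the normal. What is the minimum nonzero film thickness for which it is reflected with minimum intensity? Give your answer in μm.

At the upper boundary (n = 1.37 to n = 2.44) the reflected ray undergoes a half-wave phase shift.
At the lower boundary (n = 2.44 to n = 1.13) the reflected ray undergoes no phase shift.
Net: one phase inversion between the two reflected rays.
With one net inversion, destructive interference in reflection requires 2 n t cos θ_r = m λ.
Snell's law: 1.37 sin 19.0° = 2.44 sin θ_r → sin θ_r = 0.183, cos θ_r = 0.983.
Minimum nonzero at m = 1: t = λ / (2 n cos θ_r) = 642 / (2 × 2.44 × 0.983) = 134 nm.

0.134 μm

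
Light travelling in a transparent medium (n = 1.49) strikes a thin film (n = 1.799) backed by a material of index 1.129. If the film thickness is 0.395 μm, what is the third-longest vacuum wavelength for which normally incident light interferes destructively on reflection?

At the upper boundary (n = 1.49 to n = 1.799) the reflected ray undergoes a half-wave phase shift.
Bottom surface (1.799 → 1.129): reflection off a lower-index medium gives no phase shift.
Exactly one π shift → a net half-wave offset.
With one net inversion, destructive interference in reflection requires 2 n t = m λ.
λ = 2 n t / m. The third-longest wavelength is m = 3: λ = 2 × 1.799 × 395 / 3.00 = 474 nm.

474 nm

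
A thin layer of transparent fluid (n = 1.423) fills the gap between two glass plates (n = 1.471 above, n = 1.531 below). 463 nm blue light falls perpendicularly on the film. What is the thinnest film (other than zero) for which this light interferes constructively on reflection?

Ray reflecting at the top interface goes from n = 1.471 toward n = 1.423: no phase shift.
Bottom surface (1.423 → 1.531): reflection off a higher-index medium gives a half-wave phase shift.
Net: one phase inversion between the two reflected rays.
For strong reflection here: 2 n t = (m + ½) λ.
Minimum at m = 0: t = λ / (4 n) = 463 / (4 × 1.423) = 81.3 nm.

81.3 nm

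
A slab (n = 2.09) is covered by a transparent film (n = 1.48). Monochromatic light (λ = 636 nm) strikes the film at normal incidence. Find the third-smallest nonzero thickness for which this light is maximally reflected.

Top surface (1.0 → 1.48): reflection off a higher-index medium gives a half-wave phase shift.
Ray reflecting at the bottom interface goes from n = 1.48 toward n = 2.09: a half-wave phase shift.
Net: no relative phase inversion (both shifts match).
So the condition for constructive reflection is 2 n t = m λ.
The third-smallest nonzero thickness corresponds to m = 3: t = m λ / (2 n) = 3.00 × 636 / (2 × 1.48) = 645 nm.

645 nm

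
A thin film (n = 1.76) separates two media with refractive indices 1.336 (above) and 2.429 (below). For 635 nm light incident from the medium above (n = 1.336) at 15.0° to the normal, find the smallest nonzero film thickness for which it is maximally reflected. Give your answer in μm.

Ray reflecting at the top interface goes from n = 1.336 toward n = 1.76: a half-wave phase shift.
Bottom surface (1.76 → 2.429): reflection off a higher-index medium gives a half-wave phase shift.
The two reflections carry the same phase change, so no net offset.
With no net inversion, constructive interference in reflection requires 2 n t cos θ_r = m λ.
Snell's law: 1.336 sin 15.0° = 1.76 sin θ_r → sin θ_r = 0.196, cos θ_r = 0.981.
Minimum nonzero at m = 1: t = λ / (2 n cos θ_r) = 635 / (2 × 1.76 × 0.981) = 184 nm.

0.184 μm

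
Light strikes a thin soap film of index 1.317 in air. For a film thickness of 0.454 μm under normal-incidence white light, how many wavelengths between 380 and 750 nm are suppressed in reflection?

At the upper boundary (n = 1.0 to n = 1.317) the reflected ray undergoes a half-wave phase shift.
Bottom surface (1.317 → 1.0): reflection off a lower-index medium gives no phase shift.
The two reflections differ by half a wavelength.
For dark reflection here: 2 n t = m λ.
λ = 2 n t / m = 1196 / m nm.
m=1: 1196 nm (IR); m=2: 598 nm (visible); m=3: 399 nm (visible); m=4: 299 nm (UV).

2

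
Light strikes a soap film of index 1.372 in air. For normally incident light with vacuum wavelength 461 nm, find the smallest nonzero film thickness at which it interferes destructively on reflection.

At the upper boundary (n = 1.0 to n = 1.372) the reflected ray undergoes a half-wave phase shift.
Bottom surface (1.372 → 1.0): reflection off a lower-index medium gives no phase shift.
Exactly one π shift → a net half-wave offset.
So the condition for destructive reflection is 2 n t = m λ.
Minimum nonzero at m = 1: t = λ / (2 n) = 461 / (2 × 1.372) = 168 nm.

168 nm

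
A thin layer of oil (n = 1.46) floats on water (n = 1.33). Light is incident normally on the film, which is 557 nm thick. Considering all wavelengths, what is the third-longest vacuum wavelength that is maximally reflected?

At the upper boundary (n = 1.0 to n = 1.46) the reflected ray undergoes a half-wave phase shift.
Bottom surface (1.46 → 1.33): reflection off a lower-index medium gives no phase shift.
Exactly one π shift → a net half-wave offset.
For strong reflection here: 2 n t = (m + ½) λ.
λ = 2 n t / (m + ½). The third-longest wavelength is m = 2: λ = 2 × 1.46 × 557 / 2.50 = 651 nm.

651 nm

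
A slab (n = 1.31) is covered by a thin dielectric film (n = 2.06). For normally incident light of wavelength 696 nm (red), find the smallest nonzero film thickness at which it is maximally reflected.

84.5 nm

Ray reflecting at the top interface goes from n = 1.0 toward n = 2.06: a half-wave phase shift.
At the lower boundary (n = 2.06 to n = 1.31) the reflected ray undergoes no phase shift.
Exactly one π shift → a net half-wave offset.
For strong reflection here: 2 n t = (m + ½) λ.
Minimum at m = 0: t = λ / (4 n) = 696 / (4 × 2.06) = 84.5 nm.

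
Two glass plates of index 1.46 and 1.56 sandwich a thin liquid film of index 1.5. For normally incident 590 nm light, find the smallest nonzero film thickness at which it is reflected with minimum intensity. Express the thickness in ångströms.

983 Å

At the upper boundary (n = 1.46 to n = 1.5) the reflected ray undergoes a half-wave phase shift.
At the lower boundary (n = 1.5 to n = 1.56) the reflected ray undergoes a half-wave phase shift.
Net: no relative phase inversion (both shifts match).
With no net inversion, destructive interference in reflection requires 2 n t = (m + ½) λ.
Minimum at m = 0: t = λ / (4 n) = 590 / (4 × 1.5) = 98.3 nm.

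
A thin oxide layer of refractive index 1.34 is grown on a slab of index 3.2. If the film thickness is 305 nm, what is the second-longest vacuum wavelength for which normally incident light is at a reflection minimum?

545 nm

At the upper boundary (n = 1.0 to n = 1.34) the reflected ray undergoes a half-wave phase shift.
Ray reflecting at the bottom interface goes from n = 1.34 toward n = 3.2: a half-wave phase shift.
The two reflections carry the same phase change, so no net offset.
With no net inversion, destructive interference in reflection requires 2 n t = (m + ½) λ.
λ = 2 n t / (m + ½). The second-longest wavelength is m = 1: λ = 2 × 1.34 × 305 / 1.50 = 545 nm.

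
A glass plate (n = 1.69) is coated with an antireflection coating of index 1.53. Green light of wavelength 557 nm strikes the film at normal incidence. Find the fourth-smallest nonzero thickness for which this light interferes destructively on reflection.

Ray reflecting at the top interface goes from n = 1.0 toward n = 1.53: a half-wave phase shift.
Ray reflecting at the bottom interface goes from n = 1.53 toward n = 1.69: a half-wave phase shift.
Net: no relative phase inversion (both shifts match).
With no net inversion, destructive interference in reflection requires 2 n t = (m + ½) λ.
The fourth-smallest nonzero thickness corresponds to m = 3: t = (m + ½) λ / (2 n) = 3.50 × 557 / (2 × 1.53) = 637 nm.

637 nm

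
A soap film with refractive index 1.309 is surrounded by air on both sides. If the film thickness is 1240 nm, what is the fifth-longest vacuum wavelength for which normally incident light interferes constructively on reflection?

721 nm

At the upper boundary (n = 1.0 to n = 1.309) the reflected ray undergoes a half-wave phase shift.
Bottom surface (1.309 → 1.0): reflection off a lower-index medium gives no phase shift.
The two reflections differ by half a wavelength.
For strong reflection here: 2 n t = (m + ½) λ.
λ = 2 n t / (m + ½). The fifth-longest wavelength is m = 4: λ = 2 × 1.309 × 1240 / 4.50 = 721 nm.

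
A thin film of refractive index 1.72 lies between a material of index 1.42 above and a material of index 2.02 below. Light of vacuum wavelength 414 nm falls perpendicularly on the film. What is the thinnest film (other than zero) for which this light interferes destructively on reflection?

60.2 nm

At the upper boundary (n = 1.42 to n = 1.72) the reflected ray undergoes a half-wave phase shift.
At the lower boundary (n = 1.72 to n = 2.02) the reflected ray undergoes a half-wave phase shift.
Zero or two π shifts → no net half-wave offset.
With no net inversion, destructive interference in reflection requires 2 n t = (m + ½) λ.
Minimum at m = 0: t = λ / (4 n) = 414 / (4 × 1.72) = 60.2 nm.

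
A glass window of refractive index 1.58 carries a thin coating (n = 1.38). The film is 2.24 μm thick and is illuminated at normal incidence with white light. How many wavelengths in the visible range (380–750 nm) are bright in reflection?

Top surface (1.0 → 1.38): reflection off a higher-index medium gives a half-wave phase shift.
Bottom surface (1.38 → 1.58): reflection off a higher-index medium gives a half-wave phase shift.
Net: no relative phase inversion (both shifts match).
So the condition for constructive reflection is 2 n t = m λ.
λ = 2 n t / m = 6182 / m nm.
m=8: 773 nm (IR); m=9: 687 nm (visible); m=10: 618 nm (visible); m=11: 562 nm (visible); m=12: 515 nm (visible); m=13: 476 nm (visible); m=14: 442 nm (visible); m=15: 412 nm (visible); m=16: 386 nm (visible); m=17: 364 nm (UV).

8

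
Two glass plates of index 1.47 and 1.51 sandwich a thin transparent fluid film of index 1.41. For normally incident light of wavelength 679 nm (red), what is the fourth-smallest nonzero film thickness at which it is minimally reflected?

963 nm

At the upper boundary (n = 1.47 to n = 1.41) the reflected ray undergoes no phase shift.
At the lower boundary (n = 1.41 to n = 1.51) the reflected ray undergoes a half-wave phase shift.
Net: one phase inversion between the two reflected rays.
So the condition for destructive reflection is 2 n t = m λ.
The fourth-smallest nonzero thickness corresponds to m = 4: t = m λ / (2 n) = 4.00 × 679 / (2 × 1.41) = 963 nm.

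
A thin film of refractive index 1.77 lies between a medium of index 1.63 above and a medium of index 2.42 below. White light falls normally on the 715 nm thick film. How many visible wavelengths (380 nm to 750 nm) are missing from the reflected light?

At the upper boundary (n = 1.63 to n = 1.77) the reflected ray undergoes a half-wave phase shift.
Bottom surface (1.77 → 2.42): reflection off a higher-index medium gives a half-wave phase shift.
Net: no relative phase inversion (both shifts match).
For minimum reflection here: 2 n t = (m + ½) λ.
λ = 2 n t / (m + ½) = 2531 / (m + ½) nm.
m=2: 1012 nm (IR); m=3: 723 nm (visible); m=4: 562 nm (visible); m=5: 460 nm (visible); m=6: 389 nm (visible); m=7: 337 nm (UV).

4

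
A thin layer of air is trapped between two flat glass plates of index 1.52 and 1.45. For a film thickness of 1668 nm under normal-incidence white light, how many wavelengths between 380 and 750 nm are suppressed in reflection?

4

Top surface (1.52 → 1.0): reflection off a lower-index medium gives no phase shift.
At the lower boundary (n = 1.0 to n = 1.45) the reflected ray undergoes a half-wave phase shift.
The two reflections differ by half a wavelength.
With one net inversion, destructive interference in reflection requires 2 n t = m λ.
λ = 2 n t / m = 3336 / m nm.
m=4: 834 nm (IR); m=5: 667 nm (visible); m=6: 556 nm (visible); m=7: 477 nm (visible); m=8: 417 nm (visible); m=9: 371 nm (UV).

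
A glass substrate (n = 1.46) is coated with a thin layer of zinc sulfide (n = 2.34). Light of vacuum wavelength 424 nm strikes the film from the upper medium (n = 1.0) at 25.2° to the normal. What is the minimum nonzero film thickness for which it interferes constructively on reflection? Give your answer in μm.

0.0461 μm

Ray reflecting at the top interface goes from n = 1.0 toward n = 2.34: a half-wave phase shift.
At the lower boundary (n = 2.34 to n = 1.46) the reflected ray undergoes no phase shift.
The two reflections differ by half a wavelength.
So the condition for constructive reflection is 2 n t cos θ_r = (m + ½) λ.
Snell's law: 1.0 sin 25.2° = 2.34 sin θ_r → sin θ_r = 0.182, cos θ_r = 0.983.
Minimum at m = 0: t = λ / (4 n cos θ_r) = 424 / (4 × 2.34 × 0.983) = 46.1 nm.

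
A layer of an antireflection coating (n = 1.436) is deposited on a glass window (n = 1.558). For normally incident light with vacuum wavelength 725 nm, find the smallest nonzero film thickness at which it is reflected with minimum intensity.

At the upper boundary (n = 1.0 to n = 1.436) the reflected ray undergoes a half-wave phase shift.
Bottom surface (1.436 → 1.558): reflection off a higher-index medium gives a half-wave phase shift.
Net: no relative phase inversion (both shifts match).
For weak reflection here: 2 n t = (m + ½) λ.
Minimum at m = 0: t = λ / (4 n) = 725 / (4 × 1.436) = 126 nm.

126 nm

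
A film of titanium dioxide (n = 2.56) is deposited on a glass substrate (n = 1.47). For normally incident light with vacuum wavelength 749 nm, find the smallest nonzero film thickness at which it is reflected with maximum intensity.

Ray reflecting at the top interface goes from n = 1.0 toward n = 2.56: a half-wave phase shift.
Ray reflecting at the bottom interface goes from n = 2.56 toward n = 1.47: no phase shift.
The two reflections differ by half a wavelength.
So the condition for constructive reflection is 2 n t = (m + ½) λ.
Minimum at m = 0: t = λ / (4 n) = 749 / (4 × 2.56) = 73.1 nm.

73.1 nm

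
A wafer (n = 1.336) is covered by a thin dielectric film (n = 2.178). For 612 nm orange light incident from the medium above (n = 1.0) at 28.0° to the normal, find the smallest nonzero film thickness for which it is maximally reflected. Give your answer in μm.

Ray reflecting at the top interface goes from n = 1.0 toward n = 2.178: a half-wave phase shift.
Bottom surface (2.178 → 1.336): reflection off a lower-index medium gives no phase shift.
Net: one phase inversion between the two reflected rays.
For maximum reflection here: 2 n t cos θ_r = (m + ½) λ.
Snell's law: 1.0 sin 28.0° = 2.178 sin θ_r → sin θ_r = 0.216, cos θ_r = 0.976.
Minimum at m = 0: t = λ / (4 n cos θ_r) = 612 / (4 × 2.178 × 0.976) = 71.9 nm.

0.0719 μm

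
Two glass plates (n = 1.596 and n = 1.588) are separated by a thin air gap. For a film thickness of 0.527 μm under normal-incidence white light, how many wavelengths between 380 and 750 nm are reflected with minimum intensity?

At the upper boundary (n = 1.596 to n = 1.0) the reflected ray undergoes no phase shift.
At the lower boundary (n = 1.0 to n = 1.588) the reflected ray undergoes a half-wave phase shift.
The two reflections differ by half a wavelength.
With one net inversion, destructive interference in reflection requires 2 n t = m λ.
λ = 2 n t / m = 1054 / m nm.
m=1: 1054 nm (IR); m=2: 527 nm (visible); m=3: 351 nm (UV).

1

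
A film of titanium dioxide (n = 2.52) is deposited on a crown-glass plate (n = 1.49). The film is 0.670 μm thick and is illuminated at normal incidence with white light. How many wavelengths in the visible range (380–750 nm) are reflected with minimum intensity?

At the upper boundary (n = 1.0 to n = 2.52) the reflected ray undergoes a half-wave phase shift.
Ray reflecting at the bottom interface goes from n = 2.52 toward n = 1.49: no phase shift.
Net: one phase inversion between the two reflected rays.
For weak reflection here: 2 n t = m λ.
λ = 2 n t / m = 3377 / m nm.
m=4: 844 nm (IR); m=5: 675 nm (visible); m=6: 563 nm (visible); m=7: 482 nm (visible); m=8: 422 nm (visible); m=9: 375 nm (UV).

4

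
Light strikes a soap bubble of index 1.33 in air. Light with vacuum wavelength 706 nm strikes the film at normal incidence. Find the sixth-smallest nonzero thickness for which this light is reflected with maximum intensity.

Top surface (1.0 → 1.33): reflection off a higher-index medium gives a half-wave phase shift.
Ray reflecting at the bottom interface goes from n = 1.33 toward n = 1.0: no phase shift.
Net: one phase inversion between the two reflected rays.
For bright reflection here: 2 n t = (m + ½) λ.
The sixth-smallest nonzero thickness corresponds to m = 5: t = (m + ½) λ / (2 n) = 5.50 × 706 / (2 × 1.33) = 1460 nm.

1460 nm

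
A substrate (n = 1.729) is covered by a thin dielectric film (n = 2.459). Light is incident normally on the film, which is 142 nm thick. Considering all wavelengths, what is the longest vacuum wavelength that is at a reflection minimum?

698 nm

Ray reflecting at the top interface goes from n = 1.0 toward n = 2.459: a half-wave phase shift.
Ray reflecting at the bottom interface goes from n = 2.459 toward n = 1.729: no phase shift.
The two reflections differ by half a wavelength.
For weak reflection here: 2 n t = m λ.
λ = 2 n t / m. The longest wavelength is m = 1: λ = 2 × 2.459 × 142 / 1.00 = 698 nm.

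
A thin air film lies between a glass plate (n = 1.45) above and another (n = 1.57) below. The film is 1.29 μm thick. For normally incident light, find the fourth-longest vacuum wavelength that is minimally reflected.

645 nm

At the upper boundary (n = 1.45 to n = 1.0) the reflected ray undergoes no phase shift.
At the lower boundary (n = 1.0 to n = 1.57) the reflected ray undergoes a half-wave phase shift.
The two reflections differ by half a wavelength.
So the condition for destructive reflection is 2 n t = m λ.
λ = 2 n t / m. The fourth-longest wavelength is m = 4: λ = 2 × 1.0 × 1290 / 4.00 = 645 nm.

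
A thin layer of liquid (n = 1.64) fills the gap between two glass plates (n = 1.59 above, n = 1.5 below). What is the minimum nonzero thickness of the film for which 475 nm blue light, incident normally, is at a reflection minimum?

145 nm

At the upper boundary (n = 1.59 to n = 1.64) the reflected ray undergoes a half-wave phase shift.
At the lower boundary (n = 1.64 to n = 1.5) the reflected ray undergoes no phase shift.
The two reflections differ by half a wavelength.
For dark reflection here: 2 n t = m λ.
Minimum nonzero at m = 1: t = λ / (2 n) = 475 / (2 × 1.64) = 145 nm.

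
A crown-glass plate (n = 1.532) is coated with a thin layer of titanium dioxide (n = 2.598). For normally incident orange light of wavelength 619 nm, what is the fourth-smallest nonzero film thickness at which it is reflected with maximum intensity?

Top surface (1.0 → 2.598): reflection off a higher-index medium gives a half-wave phase shift.
At the lower boundary (n = 2.598 to n = 1.532) the reflected ray undergoes no phase shift.
Net: one phase inversion between the two reflected rays.
So the condition for constructive reflection is 2 n t = (m + ½) λ.
The fourth-smallest nonzero thickness corresponds to m = 3: t = (m + ½) λ / (2 n) = 3.50 × 619 / (2 × 2.598) = 417 nm.

417 nm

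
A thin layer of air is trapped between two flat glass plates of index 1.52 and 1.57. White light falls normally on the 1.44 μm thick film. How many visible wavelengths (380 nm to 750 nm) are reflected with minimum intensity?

4

Top surface (1.52 → 1.0): reflection off a lower-index medium gives no phase shift.
Bottom surface (1.0 → 1.57): reflection off a higher-index medium gives a half-wave phase shift.
Net: one phase inversion between the two reflected rays.
So the condition for destructive reflection is 2 n t = m λ.
λ = 2 n t / m = 2880 / m nm.
m=3: 960 nm (IR); m=4: 720 nm (visible); m=5: 576 nm (visible); m=6: 480 nm (visible); m=7: 411 nm (visible); m=8: 360 nm (UV).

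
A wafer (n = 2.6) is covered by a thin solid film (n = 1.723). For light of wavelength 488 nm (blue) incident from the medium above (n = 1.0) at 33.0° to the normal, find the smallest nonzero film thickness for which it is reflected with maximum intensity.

149 nm

Ray reflecting at the top interface goes from n = 1.0 toward n = 1.723: a half-wave phase shift.
Ray reflecting at the bottom interface goes from n = 1.723 toward n = 2.6: a half-wave phase shift.
The two reflections carry the same phase change, so no net offset.
So the condition for constructive reflection is 2 n t cos θ_r = m λ.
Snell's law: 1.0 sin 33.0° = 1.723 sin θ_r → sin θ_r = 0.316, cos θ_r = 0.949.
Minimum nonzero at m = 1: t = λ / (2 n cos θ_r) = 488 / (2 × 1.723 × 0.949) = 149 nm.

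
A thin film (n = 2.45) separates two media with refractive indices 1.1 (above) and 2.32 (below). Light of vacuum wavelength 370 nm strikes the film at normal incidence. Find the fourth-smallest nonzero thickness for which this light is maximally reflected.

At the upper boundary (n = 1.1 to n = 2.45) the reflected ray undergoes a half-wave phase shift.
Bottom surface (2.45 → 2.32): reflection off a lower-index medium gives no phase shift.
Exactly one π shift → a net half-wave offset.
With one net inversion, constructive interference in reflection requires 2 n t = (m + ½) λ.
The fourth-smallest nonzero thickness corresponds to m = 3: t = (m + ½) λ / (2 n) = 3.50 × 370 / (2 × 2.45) = 264 nm.

264 nm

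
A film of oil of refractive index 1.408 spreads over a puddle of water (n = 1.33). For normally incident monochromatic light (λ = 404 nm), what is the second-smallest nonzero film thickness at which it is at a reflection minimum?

287 nm

Top surface (1.0 → 1.408): reflection off a higher-index medium gives a half-wave phase shift.
At the lower boundary (n = 1.408 to n = 1.33) the reflected ray undergoes no phase shift.
Net: one phase inversion between the two reflected rays.
For dark reflection here: 2 n t = m λ.
The second-smallest nonzero thickness corresponds to m = 2: t = m λ / (2 n) = 2.00 × 404 / (2 × 1.408) = 287 nm.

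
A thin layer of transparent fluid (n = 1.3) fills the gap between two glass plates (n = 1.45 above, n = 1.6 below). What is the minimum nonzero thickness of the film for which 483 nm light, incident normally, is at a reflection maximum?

Top surface (1.45 → 1.3): reflection off a lower-index medium gives no phase shift.
Ray reflecting at the bottom interface goes from n = 1.3 toward n = 1.6: a half-wave phase shift.
Exactly one π shift → a net half-wave offset.
So the condition for constructive reflection is 2 n t = (m + ½) λ.
Minimum at m = 0: t = λ / (4 n) = 483 / (4 × 1.3) = 92.9 nm.

92.9 nm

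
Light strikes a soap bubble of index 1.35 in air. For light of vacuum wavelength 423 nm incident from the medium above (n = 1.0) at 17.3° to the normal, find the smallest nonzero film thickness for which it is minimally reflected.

161 nm

At the upper boundary (n = 1.0 to n = 1.35) the reflected ray undergoes a half-wave phase shift.
Ray reflecting at the bottom interface goes from n = 1.35 toward n = 1.0: no phase shift.
Net: one phase inversion between the two reflected rays.
With one net inversion, destructive interference in reflection requires 2 n t cos θ_r = m λ.
Snell's law: 1.0 sin 17.3° = 1.35 sin θ_r → sin θ_r = 0.220, cos θ_r = 0.975.
Minimum nonzero at m = 1: t = λ / (2 n cos θ_r) = 423 / (2 × 1.35 × 0.975) = 161 nm.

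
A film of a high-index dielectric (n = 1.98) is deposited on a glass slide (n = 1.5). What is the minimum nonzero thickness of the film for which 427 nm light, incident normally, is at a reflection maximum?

53.9 nm

At the upper boundary (n = 1.0 to n = 1.98) the reflected ray undergoes a half-wave phase shift.
Bottom surface (1.98 → 1.5): reflection off a lower-index medium gives no phase shift.
Net: one phase inversion between the two reflected rays.
With one net inversion, constructive interference in reflection requires 2 n t = (m + ½) λ.
Minimum at m = 0: t = λ / (4 n) = 427 / (4 × 1.98) = 53.9 nm.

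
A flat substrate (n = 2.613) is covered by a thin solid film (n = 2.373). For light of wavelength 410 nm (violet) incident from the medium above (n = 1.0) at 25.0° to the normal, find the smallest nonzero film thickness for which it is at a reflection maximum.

Ray reflecting at the top interface goes from n = 1.0 toward n = 2.373: a half-wave phase shift.
At the lower boundary (n = 2.373 to n = 2.613) the reflected ray undergoes a half-wave phase shift.
Zero or two π shifts → no net half-wave offset.
With no net inversion, constructive interference in reflection requires 2 n t cos θ_r = m λ.
Snell's law: 1.0 sin 25.0° = 2.373 sin θ_r → sin θ_r = 0.178, cos θ_r = 0.984.
Minimum nonzero at m = 1: t = λ / (2 n cos θ_r) = 410 / (2 × 2.373 × 0.984) = 87.8 nm.

87.8 nm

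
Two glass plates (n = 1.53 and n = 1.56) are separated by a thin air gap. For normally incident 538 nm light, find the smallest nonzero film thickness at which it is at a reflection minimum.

Top surface (1.53 → 1.0): reflection off a lower-index medium gives no phase shift.
Bottom surface (1.0 → 1.56): reflection off a higher-index medium gives a half-wave phase shift.
Net: one phase inversion between the two reflected rays.
So the condition for destructive reflection is 2 n t = m λ.
Minimum nonzero at m = 1: t = λ / (2 n) = 538 / (2 × 1.0) = 269 nm.

269 nm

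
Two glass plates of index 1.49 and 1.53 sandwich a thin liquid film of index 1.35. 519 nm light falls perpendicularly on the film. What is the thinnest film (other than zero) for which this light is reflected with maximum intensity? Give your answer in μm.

0.0961 μm

Ray reflecting at the top interface goes from n = 1.49 toward n = 1.35: no phase shift.
Bottom surface (1.35 → 1.53): reflection off a higher-index medium gives a half-wave phase shift.
Net: one phase inversion between the two reflected rays.
So the condition for constructive reflection is 2 n t = (m + ½) λ.
Minimum at m = 0: t = λ / (4 n) = 519 / (4 × 1.35) = 96.1 nm.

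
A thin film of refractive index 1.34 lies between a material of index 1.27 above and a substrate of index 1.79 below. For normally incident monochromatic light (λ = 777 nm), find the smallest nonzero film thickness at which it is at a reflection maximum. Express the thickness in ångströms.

Top surface (1.27 → 1.34): reflection off a higher-index medium gives a half-wave phase shift.
At the lower boundary (n = 1.34 to n = 1.79) the reflected ray undergoes a half-wave phase shift.
Zero or two π shifts → no net half-wave offset.
So the condition for constructive reflection is 2 n t = m λ.
Minimum nonzero at m = 1: t = λ / (2 n) = 777 / (2 × 1.34) = 290 nm.

2899 Å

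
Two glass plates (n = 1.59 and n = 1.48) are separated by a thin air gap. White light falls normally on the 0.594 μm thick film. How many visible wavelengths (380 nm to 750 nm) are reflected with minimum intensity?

2

At the upper boundary (n = 1.59 to n = 1.0) the reflected ray undergoes no phase shift.
Bottom surface (1.0 → 1.48): reflection off a higher-index medium gives a half-wave phase shift.
Net: one phase inversion between the two reflected rays.
With one net inversion, destructive interference in reflection requires 2 n t = m λ.
λ = 2 n t / m = 1188 / m nm.
m=1: 1188 nm (IR); m=2: 594 nm (visible); m=3: 396 nm (visible); m=4: 297 nm (UV).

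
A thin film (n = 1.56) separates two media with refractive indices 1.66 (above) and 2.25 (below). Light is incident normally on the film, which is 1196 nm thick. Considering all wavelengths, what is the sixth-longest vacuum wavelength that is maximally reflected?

678 nm

Ray reflecting at the top interface goes from n = 1.66 toward n = 1.56: no phase shift.
At the lower boundary (n = 1.56 to n = 2.25) the reflected ray undergoes a half-wave phase shift.
Net: one phase inversion between the two reflected rays.
For maximum reflection here: 2 n t = (m + ½) λ.
λ = 2 n t / (m + ½). The sixth-longest wavelength is m = 5: λ = 2 × 1.56 × 1196 / 5.50 = 678 nm.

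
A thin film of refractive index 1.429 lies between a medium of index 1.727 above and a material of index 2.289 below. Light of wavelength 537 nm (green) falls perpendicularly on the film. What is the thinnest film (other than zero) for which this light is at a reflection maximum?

Top surface (1.727 → 1.429): reflection off a lower-index medium gives no phase shift.
Ray reflecting at the bottom interface goes from n = 1.429 toward n = 2.289: a half-wave phase shift.
Net: one phase inversion between the two reflected rays.
So the condition for constructive reflection is 2 n t = (m + ½) λ.
Minimum at m = 0: t = λ / (4 n) = 537 / (4 × 1.429) = 93.9 nm.

93.9 nm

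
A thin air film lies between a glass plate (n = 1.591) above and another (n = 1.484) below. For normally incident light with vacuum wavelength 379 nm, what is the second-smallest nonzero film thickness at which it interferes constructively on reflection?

Top surface (1.591 → 1.0): reflection off a lower-index medium gives no phase shift.
Ray reflecting at the bottom interface goes from n = 1.0 toward n = 1.484: a half-wave phase shift.
Exactly one π shift → a net half-wave offset.
With one net inversion, constructive interference in reflection requires 2 n t = (m + ½) λ.
The second-smallest nonzero thickness corresponds to m = 1: t = (m + ½) λ / (2 n) = 1.50 × 379 / (2 × 1.0) = 284 nm.

284 nm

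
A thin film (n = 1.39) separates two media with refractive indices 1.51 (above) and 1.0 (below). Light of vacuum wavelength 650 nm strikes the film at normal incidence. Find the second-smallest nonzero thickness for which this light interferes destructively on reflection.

Ray reflecting at the top interface goes from n = 1.51 toward n = 1.39: no phase shift.
At the lower boundary (n = 1.39 to n = 1.0) the reflected ray undergoes no phase shift.
Net: no relative phase inversion (both shifts match).
With no net inversion, destructive interference in reflection requires 2 n t = (m + ½) λ.
The second-smallest nonzero thickness corresponds to m = 1: t = (m + ½) λ / (2 n) = 1.50 × 650 / (2 × 1.39) = 351 nm.

351 nm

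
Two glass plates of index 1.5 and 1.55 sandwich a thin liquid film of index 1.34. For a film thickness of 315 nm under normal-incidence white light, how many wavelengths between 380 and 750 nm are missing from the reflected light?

At the upper boundary (n = 1.5 to n = 1.34) the reflected ray undergoes no phase shift.
Ray reflecting at the bottom interface goes from n = 1.34 toward n = 1.55: a half-wave phase shift.
The two reflections differ by half a wavelength.
With one net inversion, destructive interference in reflection requires 2 n t = m λ.
λ = 2 n t / m = 844 / m nm.
m=1: 844 nm (IR); m=2: 422 nm (visible); m=3: 281 nm (UV).

1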